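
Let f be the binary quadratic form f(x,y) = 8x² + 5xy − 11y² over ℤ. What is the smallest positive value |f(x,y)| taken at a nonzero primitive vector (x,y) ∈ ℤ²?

river: ρ → (-11,17,2)
river: ρ → (2,19,-2)
river: ρ → (-2,17,11)
river: ρ → (11,5,-8)
river: ρ → (-8,11,8)
river: ρ → (8,5,-11)
closes: descent 0, river 6
min |a| on river = 2

2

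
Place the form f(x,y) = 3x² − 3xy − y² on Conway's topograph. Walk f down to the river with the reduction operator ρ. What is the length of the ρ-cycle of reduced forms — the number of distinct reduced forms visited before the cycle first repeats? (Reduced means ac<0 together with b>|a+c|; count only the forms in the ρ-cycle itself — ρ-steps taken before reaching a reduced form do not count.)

D = 21, ⌊√D⌋ = 4
descent: ρ → (-1,3,3)  [lands on river]
river: ρ → (3,3,-1)
ρ-cycle length = 2 (tail of 1 descent step not counted)

2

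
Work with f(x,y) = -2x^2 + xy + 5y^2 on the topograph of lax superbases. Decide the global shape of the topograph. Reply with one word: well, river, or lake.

D = b²−4ac = 1² − 4·(-2)·5 = 41
D > 0 non-square ⇒ indefinite ⇒ periodic river

river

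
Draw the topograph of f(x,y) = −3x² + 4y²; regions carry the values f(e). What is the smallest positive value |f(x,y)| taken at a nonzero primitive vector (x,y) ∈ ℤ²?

descent: ρ → (4,0,-3)
descent: ρ → (-3,6,1)  [lands on river]
river: ρ → (1,6,-3)
closes: descent 2, river 2
min |a| on river = 1

1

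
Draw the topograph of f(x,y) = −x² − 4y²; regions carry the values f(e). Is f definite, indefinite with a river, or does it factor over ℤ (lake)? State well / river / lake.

D = b²−4ac = 0² − 4·(-1)·(-4) = -16
D < 0 ⇒ definite ⇒ every region one sign ⇒ single well

well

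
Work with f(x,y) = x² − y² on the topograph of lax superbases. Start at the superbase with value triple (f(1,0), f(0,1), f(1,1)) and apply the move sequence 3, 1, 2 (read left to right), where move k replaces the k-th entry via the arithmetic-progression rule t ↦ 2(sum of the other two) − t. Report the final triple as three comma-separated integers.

start (1,-1,0) = (f(1,0),f(0,1),f(1,1))
replace slot 3: 2·(1+(-1)) − 0 = 0 → (1,-1,0)
replace slot 1: 2·((-1)+0) − 1 = -3 → (-3,-1,0)
replace slot 2: 2·((-3)+0) − (-1) = -5 → (-3,-5,0)

-3,-5,0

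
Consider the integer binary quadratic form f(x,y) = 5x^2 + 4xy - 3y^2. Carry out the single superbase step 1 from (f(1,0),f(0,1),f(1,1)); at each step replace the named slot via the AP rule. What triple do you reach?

start (5,-3,6) = (f(1,0),f(0,1),f(1,1))
replace slot 1: 2·((-3)+6) − 5 = 1 → (1,-3,6)

1,-3,6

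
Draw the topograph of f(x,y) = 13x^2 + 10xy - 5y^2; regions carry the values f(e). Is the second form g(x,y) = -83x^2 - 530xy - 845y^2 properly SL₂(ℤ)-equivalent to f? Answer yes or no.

D₁ = 360, D₂ = 360
river cycle of f (length 4): (-5, 10, 13), (13, 16, -2), (-2, 16, 13), (13, 10, -5)
river cycle of g (length 4): (-2, 16, 13), (13, 10, -5), (-5, 10, 13), (13, 16, -2)
cycles coincide ⇒ equivalent

yes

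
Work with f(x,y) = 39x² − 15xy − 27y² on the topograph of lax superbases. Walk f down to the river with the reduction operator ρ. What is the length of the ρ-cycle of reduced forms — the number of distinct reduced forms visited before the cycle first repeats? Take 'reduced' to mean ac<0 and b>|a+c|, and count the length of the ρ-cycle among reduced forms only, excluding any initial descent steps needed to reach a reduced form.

D = 4437, ⌊√D⌋ = 66
descent: ρ → (-27,15,39)  [lands on river]
river: ρ → (39,63,-3)
river: ρ → (-3,63,39)
river: ρ → (39,15,-27)
river: ρ → (-27,39,27)
river: ρ → (27,15,-39)
river: ρ → (-39,63,3)
river: ρ → (3,63,-39)
river: ρ → (-39,15,27)
river: ρ → (27,39,-27)
ρ-cycle length = 10 (tail of 1 descent step not counted)

10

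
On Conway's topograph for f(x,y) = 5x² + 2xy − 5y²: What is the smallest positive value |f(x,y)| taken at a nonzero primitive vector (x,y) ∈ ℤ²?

river: ρ → (-5,8,2)
river: ρ → (2,8,-5)
river: ρ → (-5,2,5)
river: ρ → (5,8,-2)
river: ρ → (-2,8,5)
river: ρ → (5,2,-5)
closes: descent 0, river 6
min |a| on river = 2

2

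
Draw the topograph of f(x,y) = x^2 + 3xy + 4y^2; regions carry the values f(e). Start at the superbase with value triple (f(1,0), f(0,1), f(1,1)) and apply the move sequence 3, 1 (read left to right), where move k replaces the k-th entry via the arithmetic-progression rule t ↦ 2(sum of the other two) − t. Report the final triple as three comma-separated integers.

start (1,4,8) = (f(1,0),f(0,1),f(1,1))
replace slot 3: 2·(1+4) − 8 = 2 → (1,4,2)
replace slot 1: 2·(4+2) − 1 = 11 → (11,4,2)

11,4,2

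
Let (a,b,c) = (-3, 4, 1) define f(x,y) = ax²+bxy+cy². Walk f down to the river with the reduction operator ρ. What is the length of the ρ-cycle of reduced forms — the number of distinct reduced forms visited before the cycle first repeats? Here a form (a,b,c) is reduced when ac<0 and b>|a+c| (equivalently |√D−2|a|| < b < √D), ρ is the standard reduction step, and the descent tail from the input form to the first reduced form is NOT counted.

D = 28, ⌊√D⌋ = 5
river: ρ → (1,4,-3)
river: ρ → (-3,2,2)
river: ρ → (2,2,-3)
river: ρ → (-3,4,1)
ρ-cycle length = 4 (tail of 0 descent steps not counted)

4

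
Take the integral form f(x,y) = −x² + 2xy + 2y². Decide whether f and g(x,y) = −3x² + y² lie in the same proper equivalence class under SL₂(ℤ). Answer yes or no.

D₁ = 12, D₂ = 12
river cycle of f (length 2): (2, 2, -1), (-1, 2, 2)
river cycle of g (length 2): (1, 2, -2), (-2, 2, 1)
cycles differ ⇒ inequivalent

no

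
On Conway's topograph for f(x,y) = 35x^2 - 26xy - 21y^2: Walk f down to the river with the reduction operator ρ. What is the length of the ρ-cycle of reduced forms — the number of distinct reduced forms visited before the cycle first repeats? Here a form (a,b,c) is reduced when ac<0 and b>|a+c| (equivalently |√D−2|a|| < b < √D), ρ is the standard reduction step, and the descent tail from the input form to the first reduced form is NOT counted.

D = 3616, ⌊√D⌋ = 60
descent: ρ → (-21,26,35)  [lands on river]
river: ρ → (35,44,-12)
river: ρ → (-12,52,19)
river: ρ → (19,24,-40)
river: ρ → (-40,56,3)
river: ρ → (3,58,-21)
ρ-cycle length = 6 (tail of 1 descent step not counted)

6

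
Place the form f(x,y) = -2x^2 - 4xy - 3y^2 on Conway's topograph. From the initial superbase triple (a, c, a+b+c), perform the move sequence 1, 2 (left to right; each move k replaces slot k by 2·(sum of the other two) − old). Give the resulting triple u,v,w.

start (-2,-3,-9) = (f(1,0),f(0,1),f(1,1))
replace slot 1: 2·((-3)+(-9)) − (-2) = -22 → (-22,-3,-9)
replace slot 2: 2·((-22)+(-9)) − (-3) = -59 → (-22,-59,-9)

-22,-59,-9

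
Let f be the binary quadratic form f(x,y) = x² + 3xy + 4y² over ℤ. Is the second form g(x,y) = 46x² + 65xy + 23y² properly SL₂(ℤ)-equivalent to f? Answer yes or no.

D₁ = -7, D₂ = -7
f: translate: b→1 (≡3 mod 2), so (1,3,4)→(1,1,2)
f: reduced (well bottom): (1,1,2) with a≤c, −a<b≤a
g: translate: b→-27 (≡65 mod 92), so (46,65,23)→(46,-27,4)
g: flip: (46,-27,4)→(4,27,46)
g: translate: b→3 (≡27 mod 8), so (4,27,46)→(4,3,1)
g: flip: (4,3,1)→(1,-3,4)
g: translate: b→1 (≡-3 mod 2), so (1,-3,4)→(1,1,2)
g: reduced (well bottom): (1,1,2) with a≤c, −a<b≤a
reduced forms (1, 1, 2) vs (1, 1, 2) ⇒ equivalent

yes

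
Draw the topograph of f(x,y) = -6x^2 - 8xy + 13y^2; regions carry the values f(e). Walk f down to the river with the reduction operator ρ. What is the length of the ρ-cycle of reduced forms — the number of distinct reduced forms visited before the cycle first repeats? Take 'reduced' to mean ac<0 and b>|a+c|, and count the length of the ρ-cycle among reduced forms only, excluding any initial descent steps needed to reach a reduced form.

D = 376, ⌊√D⌋ = 19
descent: ρ → (13,8,-6)  [lands on river]
river: ρ → (-6,16,5)
river: ρ → (5,14,-9)
river: ρ → (-9,4,10)
river: ρ → (10,16,-3)
river: ρ → (-3,14,15)
river: ρ → (15,16,-2)
river: ρ → (-2,16,15)
river: ρ → (15,14,-3)
river: ρ → (-3,16,10)
river: ρ → (10,4,-9)
river: ρ → (-9,14,5)
river: ρ → (5,16,-6)
river: ρ → (-6,8,13)
river: ρ → (13,18,-1)
river: ρ → (-1,18,13)
ρ-cycle length = 16 (tail of 1 descent step not counted)

16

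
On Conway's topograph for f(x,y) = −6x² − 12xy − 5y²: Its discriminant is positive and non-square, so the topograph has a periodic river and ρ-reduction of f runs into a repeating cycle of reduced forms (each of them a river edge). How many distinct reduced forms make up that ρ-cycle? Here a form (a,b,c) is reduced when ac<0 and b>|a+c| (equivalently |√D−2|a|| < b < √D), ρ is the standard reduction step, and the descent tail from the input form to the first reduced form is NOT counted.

D = 24, ⌊√D⌋ = 4
descent: ρ → (-5,2,1)
descent: ρ → (1,4,-2)  [lands on river]
river: ρ → (-2,4,1)
ρ-cycle length = 2 (tail of 2 descent steps not counted)

2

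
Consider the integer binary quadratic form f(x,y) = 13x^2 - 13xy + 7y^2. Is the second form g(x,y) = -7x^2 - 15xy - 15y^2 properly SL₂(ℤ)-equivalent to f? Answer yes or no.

D₁ = -195, D₂ = -195
f: translate: b→13 (≡-13 mod 26), so (13,-13,7)→(13,13,7)
f: flip: (13,13,7)→(7,-13,13)
f: translate: b→1 (≡-13 mod 14), so (7,-13,13)→(7,1,7)
f: reduced (well bottom): (7,1,7) with a≤c, −a<b≤a
g is negative-definite; reduce −g:
−g: translate: b→1 (≡15 mod 14), so (7,15,15)→(7,1,7)
−g: reduced (well bottom): (7,1,7) with a≤c, −a<b≤a
flip sign back: reduced form of g is (-7,-1,-7)
reduced forms (7, 1, 7) vs (-7, -1, -7) ⇒ inequivalent

no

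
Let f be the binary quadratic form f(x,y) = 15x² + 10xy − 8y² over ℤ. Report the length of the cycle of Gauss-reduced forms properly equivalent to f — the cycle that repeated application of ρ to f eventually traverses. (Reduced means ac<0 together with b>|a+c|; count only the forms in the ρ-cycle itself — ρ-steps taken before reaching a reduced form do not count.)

D = 580, ⌊√D⌋ = 24
river: ρ → (-8,22,3)
river: ρ → (3,20,-15)
river: ρ → (-15,10,8)
river: ρ → (8,22,-3)
river: ρ → (-3,20,15)
river: ρ → (15,10,-8)
ρ-cycle length = 6 (tail of 0 descent steps not counted)

6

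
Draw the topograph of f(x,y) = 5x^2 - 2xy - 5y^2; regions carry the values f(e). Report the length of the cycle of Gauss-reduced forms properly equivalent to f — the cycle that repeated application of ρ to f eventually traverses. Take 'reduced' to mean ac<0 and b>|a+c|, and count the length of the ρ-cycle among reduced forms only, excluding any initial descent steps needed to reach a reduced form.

D = 104, ⌊√D⌋ = 10
descent: ρ → (-5,2,5)  [lands on river]
river: ρ → (5,8,-2)
river: ρ → (-2,8,5)
river: ρ → (5,2,-5)
river: ρ → (-5,8,2)
river: ρ → (2,8,-5)
ρ-cycle length = 6 (tail of 1 descent step not counted)

6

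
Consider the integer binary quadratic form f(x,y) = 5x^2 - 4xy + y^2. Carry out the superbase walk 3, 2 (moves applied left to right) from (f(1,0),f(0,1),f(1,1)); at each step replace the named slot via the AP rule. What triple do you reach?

start (5,1,2) = (f(1,0),f(0,1),f(1,1))
replace slot 3: 2·(5+1) − 2 = 10 → (5,1,10)
replace slot 2: 2·(5+10) − 1 = 29 → (5,29,10)

5,29,10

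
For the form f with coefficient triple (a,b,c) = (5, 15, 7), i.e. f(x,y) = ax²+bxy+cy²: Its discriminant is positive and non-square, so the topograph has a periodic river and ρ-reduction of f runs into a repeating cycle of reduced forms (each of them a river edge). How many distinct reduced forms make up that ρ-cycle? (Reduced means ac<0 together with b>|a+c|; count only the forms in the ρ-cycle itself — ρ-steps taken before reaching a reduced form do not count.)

D = 85, ⌊√D⌋ = 9
descent: ρ → (7,-1,-3)
descent: ρ → (-3,7,3)  [lands on river]
river: ρ → (3,5,-5)
river: ρ → (-5,5,3)
river: ρ → (3,7,-3)
river: ρ → (-3,5,5)
river: ρ → (5,5,-3)
ρ-cycle length = 6 (tail of 2 descent steps not counted)

6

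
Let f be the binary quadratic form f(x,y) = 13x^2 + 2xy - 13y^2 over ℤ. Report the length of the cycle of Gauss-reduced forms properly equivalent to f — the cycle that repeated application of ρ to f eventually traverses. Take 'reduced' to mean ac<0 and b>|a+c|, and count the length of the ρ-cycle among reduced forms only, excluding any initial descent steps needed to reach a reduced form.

D = 680, ⌊√D⌋ = 26
river: ρ → (-13,24,2)
river: ρ → (2,24,-13)
river: ρ → (-13,2,13)
river: ρ → (13,24,-2)
river: ρ → (-2,24,13)
river: ρ → (13,2,-13)
ρ-cycle length = 6 (tail of 0 descent steps not counted)

6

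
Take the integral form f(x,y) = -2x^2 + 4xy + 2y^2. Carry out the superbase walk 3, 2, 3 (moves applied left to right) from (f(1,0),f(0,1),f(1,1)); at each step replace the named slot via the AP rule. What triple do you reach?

start (-2,2,4) = (f(1,0),f(0,1),f(1,1))
replace slot 3: 2·((-2)+2) − 4 = -4 → (-2,2,-4)
replace slot 2: 2·((-2)+(-4)) − 2 = -14 → (-2,-14,-4)
replace slot 3: 2·((-2)+(-14)) − (-4) = -28 → (-2,-14,-28)

-2,-14,-28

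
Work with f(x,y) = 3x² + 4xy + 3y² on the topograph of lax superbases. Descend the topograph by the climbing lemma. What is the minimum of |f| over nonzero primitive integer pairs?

translate: b→-2 (≡4 mod 6), so (3,4,3)→(3,-2,2)
flip: (3,-2,2)→(2,2,3)
reduced (well bottom): (2,2,3) with a≤c, −a<b≤a
well minimum = a = 2

2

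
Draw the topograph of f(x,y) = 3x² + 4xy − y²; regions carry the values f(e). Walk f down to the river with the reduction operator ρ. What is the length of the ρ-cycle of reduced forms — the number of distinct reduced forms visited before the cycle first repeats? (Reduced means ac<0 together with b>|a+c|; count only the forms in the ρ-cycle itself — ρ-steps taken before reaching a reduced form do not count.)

D = 28, ⌊√D⌋ = 5
river: ρ → (-1,4,3)
river: ρ → (3,2,-2)
river: ρ → (-2,2,3)
river: ρ → (3,4,-1)
ρ-cycle length = 4 (tail of 0 descent steps not counted)

4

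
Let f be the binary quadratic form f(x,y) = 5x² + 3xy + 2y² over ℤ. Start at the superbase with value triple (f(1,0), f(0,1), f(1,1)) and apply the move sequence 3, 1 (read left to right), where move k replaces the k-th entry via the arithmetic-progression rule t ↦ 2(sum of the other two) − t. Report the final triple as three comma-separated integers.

start (5,2,10) = (f(1,0),f(0,1),f(1,1))
replace slot 3: 2·(5+2) − 10 = 4 → (5,2,4)
replace slot 1: 2·(2+4) − 5 = 7 → (7,2,4)

7,2,4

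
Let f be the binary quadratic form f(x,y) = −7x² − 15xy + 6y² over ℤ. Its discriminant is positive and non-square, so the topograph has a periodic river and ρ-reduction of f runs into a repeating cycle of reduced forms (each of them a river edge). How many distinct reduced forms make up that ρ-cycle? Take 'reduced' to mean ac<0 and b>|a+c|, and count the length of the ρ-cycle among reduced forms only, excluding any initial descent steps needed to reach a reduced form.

D = 393, ⌊√D⌋ = 19
descent: ρ → (6,15,-7)  [lands on river]
river: ρ → (-7,13,8)
river: ρ → (8,19,-1)
river: ρ → (-1,19,8)
river: ρ → (8,13,-7)
river: ρ → (-7,15,6)
river: ρ → (6,9,-13)
river: ρ → (-13,17,2)
river: ρ → (2,19,-4)
river: ρ → (-4,13,14)
river: ρ → (14,15,-3)
river: ρ → (-3,15,14)
river: ρ → (14,13,-4)
river: ρ → (-4,19,2)
river: ρ → (2,17,-13)
river: ρ → (-13,9,6)
ρ-cycle length = 16 (tail of 1 descent step not counted)

16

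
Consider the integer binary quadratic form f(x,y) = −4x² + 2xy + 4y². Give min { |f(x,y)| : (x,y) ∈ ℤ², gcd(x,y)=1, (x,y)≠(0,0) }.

river: ρ → (4,6,-2)
river: ρ → (-2,6,4)
river: ρ → (4,2,-4)
river: ρ → (-4,6,2)
river: ρ → (2,6,-4)
river: ρ → (-4,2,4)
closes: descent 0, river 6
min |a| on river = 2

2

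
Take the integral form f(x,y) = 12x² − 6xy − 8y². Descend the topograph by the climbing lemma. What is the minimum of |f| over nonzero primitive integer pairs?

descent: ρ → (-8,6,12)  [lands on river]
river: ρ → (12,18,-2)
river: ρ → (-2,18,12)
river: ρ → (12,6,-8)
river: ρ → (-8,10,10)
river: ρ → (10,10,-8)
closes: descent 1, river 6
min |a| on river = 2

2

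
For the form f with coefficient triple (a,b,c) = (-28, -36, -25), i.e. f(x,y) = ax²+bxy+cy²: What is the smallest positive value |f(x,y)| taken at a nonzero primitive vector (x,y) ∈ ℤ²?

translate: b→-20 (≡36 mod 56), so (28,36,25)→(28,-20,17)
flip: (28,-20,17)→(17,20,28)
translate: b→-14 (≡20 mod 34), so (17,20,28)→(17,-14,25)
reduced (well bottom): (17,-14,25) with a≤c, −a<b≤a
well minimum |f| = |-17| = 17 (negative-definite)

17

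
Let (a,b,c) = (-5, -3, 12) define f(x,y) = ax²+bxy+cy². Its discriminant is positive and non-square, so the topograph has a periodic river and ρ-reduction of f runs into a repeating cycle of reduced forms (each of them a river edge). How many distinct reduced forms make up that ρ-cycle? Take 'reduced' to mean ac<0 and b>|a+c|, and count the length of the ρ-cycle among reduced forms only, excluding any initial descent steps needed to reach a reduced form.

D = 249, ⌊√D⌋ = 15
descent: ρ → (12,3,-5)
descent: ρ → (-5,7,10)  [lands on river]
river: ρ → (10,13,-2)
river: ρ → (-2,15,3)
river: ρ → (3,15,-2)
river: ρ → (-2,13,10)
river: ρ → (10,7,-5)
river: ρ → (-5,13,4)
river: ρ → (4,11,-8)
river: ρ → (-8,5,7)
river: ρ → (7,9,-6)
river: ρ → (-6,15,1)
river: ρ → (1,15,-6)
river: ρ → (-6,9,7)
river: ρ → (7,5,-8)
river: ρ → (-8,11,4)
river: ρ → (4,13,-5)
ρ-cycle length = 16 (tail of 2 descent steps not counted)

16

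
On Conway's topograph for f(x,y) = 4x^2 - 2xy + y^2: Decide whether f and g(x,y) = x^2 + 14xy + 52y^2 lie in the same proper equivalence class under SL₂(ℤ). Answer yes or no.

D₁ = -12, D₂ = -12
f: flip: (4,-2,1)→(1,2,4)
f: translate: b→0 (≡2 mod 2), so (1,2,4)→(1,0,3)
f: reduced (well bottom): (1,0,3) with a≤c, −a<b≤a
g: translate: b→0 (≡14 mod 2), so (1,14,52)→(1,0,3)
g: reduced (well bottom): (1,0,3) with a≤c, −a<b≤a
reduced forms (1, 0, 3) vs (1, 0, 3) ⇒ equivalent

yes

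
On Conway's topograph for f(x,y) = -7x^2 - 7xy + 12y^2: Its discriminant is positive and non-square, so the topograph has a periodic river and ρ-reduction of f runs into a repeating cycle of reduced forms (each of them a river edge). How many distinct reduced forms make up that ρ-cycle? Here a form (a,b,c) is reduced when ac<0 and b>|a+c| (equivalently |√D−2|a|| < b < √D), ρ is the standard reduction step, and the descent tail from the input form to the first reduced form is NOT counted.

D = 385, ⌊√D⌋ = 19
descent: ρ → (12,7,-7)  [lands on river]
river: ρ → (-7,7,12)
river: ρ → (12,17,-2)
river: ρ → (-2,19,3)
river: ρ → (3,17,-8)
river: ρ → (-8,15,5)
river: ρ → (5,15,-8)
river: ρ → (-8,17,3)
river: ρ → (3,19,-2)
river: ρ → (-2,17,12)
ρ-cycle length = 10 (tail of 1 descent step not counted)

10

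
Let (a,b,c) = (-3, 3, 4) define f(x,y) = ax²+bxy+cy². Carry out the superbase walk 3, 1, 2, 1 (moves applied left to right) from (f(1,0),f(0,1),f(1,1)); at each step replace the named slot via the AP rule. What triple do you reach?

start (-3,4,4) = (f(1,0),f(0,1),f(1,1))
replace slot 3: 2·((-3)+4) − 4 = -2 → (-3,4,-2)
replace slot 1: 2·(4+(-2)) − (-3) = 7 → (7,4,-2)
replace slot 2: 2·(7+(-2)) − 4 = 6 → (7,6,-2)
replace slot 1: 2·(6+(-2)) − 7 = 1 → (1,6,-2)

1,6,-2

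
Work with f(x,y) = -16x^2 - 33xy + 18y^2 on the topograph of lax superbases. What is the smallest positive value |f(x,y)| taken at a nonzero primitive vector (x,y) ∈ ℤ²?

descent: ρ → (18,33,-16)  [lands on river]
river: ρ → (-16,31,20)
river: ρ → (20,9,-27)
river: ρ → (-27,45,2)
river: ρ → (2,47,-4)
river: ρ → (-4,41,35)
river: ρ → (35,29,-10)
river: ρ → (-10,31,32)
river: ρ → (32,33,-9)
river: ρ → (-9,39,20)
river: ρ → (20,41,-7)
river: ρ → (-7,43,14)
river: ρ → (14,41,-10)
river: ρ → (-10,39,18)
closes: descent 1, river 14
min |a| on river = 2

2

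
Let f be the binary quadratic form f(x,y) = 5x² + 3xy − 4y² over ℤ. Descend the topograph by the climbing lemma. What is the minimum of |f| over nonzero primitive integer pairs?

river: ρ → (-4,5,4)
river: ρ → (4,3,-5)
river: ρ → (-5,7,2)
river: ρ → (2,9,-1)
river: ρ → (-1,9,2)
river: ρ → (2,7,-5)
river: ρ → (-5,3,4)
river: ρ → (4,5,-4)
river: ρ → (-4,3,5)
river: ρ → (5,7,-2)
river: ρ → (-2,9,1)
river: ρ → (1,9,-2)
river: ρ → (-2,7,5)
river: ρ → (5,3,-4)
closes: descent 0, river 14
min |a| on river = 1

1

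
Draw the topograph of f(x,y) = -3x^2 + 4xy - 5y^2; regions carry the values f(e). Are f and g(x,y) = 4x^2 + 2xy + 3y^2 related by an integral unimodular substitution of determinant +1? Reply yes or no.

D₁ = -44, D₂ = -44
f is negative-definite; reduce −f:
−f: translate: b→2 (≡-4 mod 6), so (3,-4,5)→(3,2,4)
−f: reduced (well bottom): (3,2,4) with a≤c, −a<b≤a
flip sign back: reduced form of f is (-3,-2,-4)
g: flip: (4,2,3)→(3,-2,4)
g: reduced (well bottom): (3,-2,4) with a≤c, −a<b≤a
reduced forms (-3, -2, -4) vs (3, -2, 4) ⇒ inequivalent

no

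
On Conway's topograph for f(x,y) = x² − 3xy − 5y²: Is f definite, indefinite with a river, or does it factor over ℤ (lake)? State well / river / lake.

D = b²−4ac = (-3)² − 4·1·(-5) = 29
D > 0 non-square ⇒ indefinite ⇒ periodic river

river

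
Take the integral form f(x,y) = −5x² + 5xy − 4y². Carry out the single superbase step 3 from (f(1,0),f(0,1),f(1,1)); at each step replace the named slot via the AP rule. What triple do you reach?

start (-5,-4,-4) = (f(1,0),f(0,1),f(1,1))
replace slot 3: 2·((-5)+(-4)) − (-4) = -14 → (-5,-4,-14)

-5,-4,-14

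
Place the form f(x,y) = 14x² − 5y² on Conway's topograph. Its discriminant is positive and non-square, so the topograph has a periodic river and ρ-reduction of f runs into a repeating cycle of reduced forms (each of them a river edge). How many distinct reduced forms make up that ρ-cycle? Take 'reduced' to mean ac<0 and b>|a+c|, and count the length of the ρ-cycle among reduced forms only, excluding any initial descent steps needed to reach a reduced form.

D = 280, ⌊√D⌋ = 16
descent: ρ → (-5,10,9)  [lands on river]
river: ρ → (9,8,-6)
river: ρ → (-6,16,1)
river: ρ → (1,16,-6)
river: ρ → (-6,8,9)
river: ρ → (9,10,-5)
ρ-cycle length = 6 (tail of 1 descent step not counted)

6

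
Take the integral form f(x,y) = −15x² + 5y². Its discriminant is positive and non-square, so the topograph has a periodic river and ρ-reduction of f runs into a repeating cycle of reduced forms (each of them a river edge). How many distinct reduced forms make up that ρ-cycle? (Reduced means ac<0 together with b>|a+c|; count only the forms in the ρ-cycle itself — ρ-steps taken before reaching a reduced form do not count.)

D = 300, ⌊√D⌋ = 17
descent: ρ → (5,10,-10)  [lands on river]
river: ρ → (-10,10,5)
ρ-cycle length = 2 (tail of 1 descent step not counted)

2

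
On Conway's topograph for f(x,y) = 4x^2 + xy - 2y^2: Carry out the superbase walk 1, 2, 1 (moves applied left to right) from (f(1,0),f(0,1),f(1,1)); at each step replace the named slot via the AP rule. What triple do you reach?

start (4,-2,3) = (f(1,0),f(0,1),f(1,1))
replace slot 1: 2·((-2)+3) − 4 = -2 → (-2,-2,3)
replace slot 2: 2·((-2)+3) − (-2) = 4 → (-2,4,3)
replace slot 1: 2·(4+3) − (-2) = 16 → (16,4,3)

16,4,3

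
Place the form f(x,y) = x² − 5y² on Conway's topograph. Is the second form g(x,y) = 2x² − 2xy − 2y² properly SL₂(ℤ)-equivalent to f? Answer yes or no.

D₁ = 20, D₂ = 20
river cycle of f (length 2): (1, 4, -1), (-1, 4, 1)
river cycle of g (length 2): (-2, 2, 2), (2, 2, -2)
cycles differ ⇒ inequivalent

no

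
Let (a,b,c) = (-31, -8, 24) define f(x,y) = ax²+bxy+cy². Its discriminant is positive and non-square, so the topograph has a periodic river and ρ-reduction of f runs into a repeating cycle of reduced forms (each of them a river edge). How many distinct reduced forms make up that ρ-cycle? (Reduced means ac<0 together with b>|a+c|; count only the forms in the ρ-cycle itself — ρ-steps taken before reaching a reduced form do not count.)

D = 3040, ⌊√D⌋ = 55
descent: ρ → (24,8,-31)  [lands on river]
river: ρ → (-31,54,1)
river: ρ → (1,54,-31)
river: ρ → (-31,8,24)
river: ρ → (24,40,-15)
river: ρ → (-15,50,9)
river: ρ → (9,40,-40)
river: ρ → (-40,40,9)
river: ρ → (9,50,-15)
river: ρ → (-15,40,24)
ρ-cycle length = 10 (tail of 1 descent step not counted)

10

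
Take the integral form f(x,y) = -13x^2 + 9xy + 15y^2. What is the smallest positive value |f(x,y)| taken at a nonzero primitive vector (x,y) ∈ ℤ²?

river: ρ → (15,21,-7)
river: ρ → (-7,21,15)
river: ρ → (15,9,-13)
river: ρ → (-13,17,11)
river: ρ → (11,27,-3)
river: ρ → (-3,27,11)
river: ρ → (11,17,-13)
river: ρ → (-13,9,15)
closes: descent 0, river 8
min |a| on river = 3

3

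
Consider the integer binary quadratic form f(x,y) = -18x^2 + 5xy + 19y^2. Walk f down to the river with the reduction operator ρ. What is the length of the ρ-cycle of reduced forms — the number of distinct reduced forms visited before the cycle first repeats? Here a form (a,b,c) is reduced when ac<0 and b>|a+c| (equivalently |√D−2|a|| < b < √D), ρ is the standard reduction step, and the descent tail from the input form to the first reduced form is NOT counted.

D = 1393, ⌊√D⌋ = 37
river: ρ → (19,33,-4)
river: ρ → (-4,31,27)
river: ρ → (27,23,-8)
river: ρ → (-8,25,24)
river: ρ → (24,23,-9)
river: ρ → (-9,31,12)
river: ρ → (12,17,-23)
river: ρ → (-23,29,6)
river: ρ → (6,31,-18)
river: ρ → (-18,5,19)
ρ-cycle length = 10 (tail of 0 descent steps not counted)

10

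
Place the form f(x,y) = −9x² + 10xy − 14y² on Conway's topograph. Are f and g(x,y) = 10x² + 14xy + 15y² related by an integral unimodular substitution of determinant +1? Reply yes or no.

D₁ = -404, D₂ = -404
f is negative-definite; reduce −f:
−f: translate: b→8 (≡-10 mod 18), so (9,-10,14)→(9,8,13)
−f: reduced (well bottom): (9,8,13) with a≤c, −a<b≤a
flip sign back: reduced form of f is (-9,-8,-13)
g: translate: b→-6 (≡14 mod 20), so (10,14,15)→(10,-6,11)
g: reduced (well bottom): (10,-6,11) with a≤c, −a<b≤a
reduced forms (-9, -8, -13) vs (10, -6, 11) ⇒ inequivalent

no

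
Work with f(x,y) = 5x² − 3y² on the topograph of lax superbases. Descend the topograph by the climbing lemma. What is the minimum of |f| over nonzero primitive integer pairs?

descent: ρ → (-3,6,2)  [lands on river]
river: ρ → (2,6,-3)
closes: descent 1, river 2
min |a| on river = 2

2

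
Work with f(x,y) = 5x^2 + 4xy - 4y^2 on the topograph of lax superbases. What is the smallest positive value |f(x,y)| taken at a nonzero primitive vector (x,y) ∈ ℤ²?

river: ρ → (-4,4,5)
river: ρ → (5,6,-3)
river: ρ → (-3,6,5)
river: ρ → (5,4,-4)
closes: descent 0, river 4
min |a| on river = 3

3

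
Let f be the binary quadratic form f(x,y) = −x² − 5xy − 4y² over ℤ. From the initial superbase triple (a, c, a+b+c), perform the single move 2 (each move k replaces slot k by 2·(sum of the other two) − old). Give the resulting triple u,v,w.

start (-1,-4,-10) = (f(1,0),f(0,1),f(1,1))
replace slot 2: 2·((-1)+(-10)) − (-4) = -18 → (-1,-18,-10)

-1,-18,-10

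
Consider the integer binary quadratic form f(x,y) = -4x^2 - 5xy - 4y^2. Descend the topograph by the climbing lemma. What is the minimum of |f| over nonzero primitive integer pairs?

translate: b→-3 (≡5 mod 8), so (4,5,4)→(4,-3,3)
flip: (4,-3,3)→(3,3,4)
reduced (well bottom): (3,3,4) with a≤c, −a<b≤a
well minimum |f| = |-3| = 3 (negative-definite)

3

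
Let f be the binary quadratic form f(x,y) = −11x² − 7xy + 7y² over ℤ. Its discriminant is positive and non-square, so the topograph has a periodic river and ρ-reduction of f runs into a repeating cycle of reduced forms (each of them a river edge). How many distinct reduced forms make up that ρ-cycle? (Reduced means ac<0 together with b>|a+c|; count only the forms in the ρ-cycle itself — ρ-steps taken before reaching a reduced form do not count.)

D = 357, ⌊√D⌋ = 18
descent: ρ → (7,7,-11)  [lands on river]
river: ρ → (-11,15,3)
river: ρ → (3,15,-11)
river: ρ → (-11,7,7)
ρ-cycle length = 4 (tail of 1 descent step not counted)

4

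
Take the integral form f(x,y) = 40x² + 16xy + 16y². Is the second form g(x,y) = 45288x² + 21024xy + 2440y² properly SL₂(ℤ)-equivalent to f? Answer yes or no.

D₁ = -2304, D₂ = -2304
f: flip: (40,16,16)→(16,-16,40)
f: translate: b→16 (≡-16 mod 32), so (16,-16,40)→(16,16,40)
f: reduced (well bottom): (16,16,40) with a≤c, −a<b≤a
g: flip: (45288,21024,2440)→(2440,-21024,45288)
g: translate: b→-1504 (≡-21024 mod 4880), so (2440,-21024,45288)→(2440,-1504,232)
g: flip: (2440,-1504,232)→(232,1504,2440)
g: translate: b→112 (≡1504 mod 464), so (232,1504,2440)→(232,112,16)
g: flip: (232,112,16)→(16,-112,232)
g: translate: b→16 (≡-112 mod 32), so (16,-112,232)→(16,16,40)
g: reduced (well bottom): (16,16,40) with a≤c, −a<b≤a
reduced forms (16, 16, 40) vs (16, 16, 40) ⇒ equivalent

yes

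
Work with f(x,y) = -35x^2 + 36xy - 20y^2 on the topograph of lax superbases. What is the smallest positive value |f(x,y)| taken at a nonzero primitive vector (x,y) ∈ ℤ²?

translate: b→34 (≡-36 mod 70), so (35,-36,20)→(35,34,19)
flip: (35,34,19)→(19,-34,35)
translate: b→4 (≡-34 mod 38), so (19,-34,35)→(19,4,20)
reduced (well bottom): (19,4,20) with a≤c, −a<b≤a
well minimum |f| = |-19| = 19 (negative-definite)

19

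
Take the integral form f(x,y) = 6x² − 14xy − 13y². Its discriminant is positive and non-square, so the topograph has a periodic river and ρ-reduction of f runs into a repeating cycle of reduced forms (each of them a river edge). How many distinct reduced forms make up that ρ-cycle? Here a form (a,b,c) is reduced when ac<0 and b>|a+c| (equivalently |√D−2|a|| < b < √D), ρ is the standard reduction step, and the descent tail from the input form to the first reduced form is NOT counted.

D = 508, ⌊√D⌋ = 22
descent: ρ → (-13,14,6)  [lands on river]
river: ρ → (6,22,-1)
river: ρ → (-1,22,6)
river: ρ → (6,14,-13)
river: ρ → (-13,12,7)
river: ρ → (7,16,-9)
river: ρ → (-9,20,3)
river: ρ → (3,22,-2)
river: ρ → (-2,22,3)
river: ρ → (3,20,-9)
river: ρ → (-9,16,7)
river: ρ → (7,12,-13)
ρ-cycle length = 12 (tail of 1 descent step not counted)

12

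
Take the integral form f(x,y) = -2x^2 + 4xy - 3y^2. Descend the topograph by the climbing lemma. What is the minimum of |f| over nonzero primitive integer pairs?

translate: b→0 (≡-4 mod 4), so (2,-4,3)→(2,0,1)
flip: (2,0,1)→(1,0,2)
reduced (well bottom): (1,0,2) with a≤c, −a<b≤a
well minimum |f| = |-1| = 1 (negative-definite)

1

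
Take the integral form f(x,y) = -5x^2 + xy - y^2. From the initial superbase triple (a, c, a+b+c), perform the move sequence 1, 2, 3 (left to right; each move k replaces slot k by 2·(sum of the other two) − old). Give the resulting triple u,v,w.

start (-5,-1,-5) = (f(1,0),f(0,1),f(1,1))
replace slot 1: 2·((-1)+(-5)) − (-5) = -7 → (-7,-1,-5)
replace slot 2: 2·((-7)+(-5)) − (-1) = -23 → (-7,-23,-5)
replace slot 3: 2·((-7)+(-23)) − (-5) = -55 → (-7,-23,-55)

-7,-23,-55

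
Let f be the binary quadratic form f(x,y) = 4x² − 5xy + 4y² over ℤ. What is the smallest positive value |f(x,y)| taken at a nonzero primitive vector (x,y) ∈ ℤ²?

translate: b→3 (≡-5 mod 8), so (4,-5,4)→(4,3,3)
flip: (4,3,3)→(3,-3,4)
translate: b→3 (≡-3 mod 6), so (3,-3,4)→(3,3,4)
reduced (well bottom): (3,3,4) with a≤c, −a<b≤a
well minimum = a = 3

3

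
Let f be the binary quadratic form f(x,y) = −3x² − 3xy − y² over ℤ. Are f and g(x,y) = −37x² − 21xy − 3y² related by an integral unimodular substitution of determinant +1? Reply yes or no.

D₁ = -3, D₂ = -3
f is negative-definite; reduce −f:
−f: flip: (3,3,1)→(1,-3,3)
−f: translate: b→1 (≡-3 mod 2), so (1,-3,3)→(1,1,1)
−f: reduced (well bottom): (1,1,1) with a≤c, −a<b≤a
flip sign back: reduced form of f is (-1,-1,-1)
g is negative-definite; reduce −g:
−g: flip: (37,21,3)→(3,-21,37)
−g: translate: b→3 (≡-21 mod 6), so (3,-21,37)→(3,3,1)
−g: flip: (3,3,1)→(1,-3,3)
−g: translate: b→1 (≡-3 mod 2), so (1,-3,3)→(1,1,1)
−g: reduced (well bottom): (1,1,1) with a≤c, −a<b≤a
flip sign back: reduced form of g is (-1,-1,-1)
reduced forms (-1, -1, -1) vs (-1, -1, -1) ⇒ equivalent

yes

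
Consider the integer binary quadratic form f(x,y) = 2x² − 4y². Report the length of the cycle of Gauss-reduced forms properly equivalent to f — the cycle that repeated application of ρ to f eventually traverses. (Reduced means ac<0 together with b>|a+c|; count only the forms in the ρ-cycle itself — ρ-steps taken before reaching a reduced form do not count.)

D = 32, ⌊√D⌋ = 5
descent: ρ → (-4,0,2)
descent: ρ → (2,4,-2)  [lands on river]
river: ρ → (-2,4,2)
ρ-cycle length = 2 (tail of 2 descent steps not counted)

2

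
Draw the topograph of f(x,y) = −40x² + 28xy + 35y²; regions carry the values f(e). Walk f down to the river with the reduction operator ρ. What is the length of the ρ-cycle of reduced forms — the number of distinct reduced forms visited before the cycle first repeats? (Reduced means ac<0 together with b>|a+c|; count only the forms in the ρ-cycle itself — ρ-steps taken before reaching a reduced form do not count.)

D = 6384, ⌊√D⌋ = 79
river: ρ → (35,42,-33)
river: ρ → (-33,24,44)
river: ρ → (44,64,-13)
river: ρ → (-13,66,39)
river: ρ → (39,12,-40)
river: ρ → (-40,68,11)
river: ρ → (11,64,-52)
river: ρ → (-52,40,23)
river: ρ → (23,52,-40)
river: ρ → (-40,28,35)
ρ-cycle length = 10 (tail of 0 descent steps not counted)

10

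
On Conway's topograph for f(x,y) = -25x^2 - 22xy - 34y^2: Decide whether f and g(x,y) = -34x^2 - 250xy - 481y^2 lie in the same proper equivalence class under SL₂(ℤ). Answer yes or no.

D₁ = -2916, D₂ = -2916
f is negative-definite; reduce −f:
−f: reduced (well bottom): (25,22,34) with a≤c, −a<b≤a
flip sign back: reduced form of f is (-25,-22,-34)
g is negative-definite; reduce −g:
−g: translate: b→-22 (≡250 mod 68), so (34,250,481)→(34,-22,25)
−g: flip: (34,-22,25)→(25,22,34)
−g: reduced (well bottom): (25,22,34) with a≤c, −a<b≤a
flip sign back: reduced form of g is (-25,-22,-34)
reduced forms (-25, -22, -34) vs (-25, -22, -34) ⇒ equivalent

yes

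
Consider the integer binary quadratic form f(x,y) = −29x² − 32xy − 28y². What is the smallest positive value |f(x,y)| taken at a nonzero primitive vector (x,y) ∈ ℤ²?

translate: b→-26 (≡32 mod 58), so (29,32,28)→(29,-26,25)
flip: (29,-26,25)→(25,26,29)
translate: b→-24 (≡26 mod 50), so (25,26,29)→(25,-24,28)
reduced (well bottom): (25,-24,28) with a≤c, −a<b≤a
well minimum |f| = |-25| = 25 (negative-definite)

25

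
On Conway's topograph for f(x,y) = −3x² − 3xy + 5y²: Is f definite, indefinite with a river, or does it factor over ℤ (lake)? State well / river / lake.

D = b²−4ac = (-3)² − 4·(-3)·5 = 69
D > 0 non-square ⇒ indefinite ⇒ periodic river

river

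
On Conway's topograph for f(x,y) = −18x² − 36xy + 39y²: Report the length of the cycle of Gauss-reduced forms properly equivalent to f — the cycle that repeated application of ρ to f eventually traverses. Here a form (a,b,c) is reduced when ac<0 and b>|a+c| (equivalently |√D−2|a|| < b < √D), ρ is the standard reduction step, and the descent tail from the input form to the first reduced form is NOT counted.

D = 4104, ⌊√D⌋ = 64
descent: ρ → (39,36,-18)  [lands on river]
river: ρ → (-18,36,39)
river: ρ → (39,42,-15)
river: ρ → (-15,48,30)
river: ρ → (30,12,-33)
river: ρ → (-33,54,9)
river: ρ → (9,54,-33)
river: ρ → (-33,12,30)
river: ρ → (30,48,-15)
river: ρ → (-15,42,39)
ρ-cycle length = 10 (tail of 1 descent step not counted)

10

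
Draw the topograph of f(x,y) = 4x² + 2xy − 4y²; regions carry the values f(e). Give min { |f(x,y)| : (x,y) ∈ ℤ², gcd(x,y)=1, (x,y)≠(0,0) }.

river: ρ → (-4,6,2)
river: ρ → (2,6,-4)
river: ρ → (-4,2,4)
river: ρ → (4,6,-2)
river: ρ → (-2,6,4)
river: ρ → (4,2,-4)
closes: descent 0, river 6
min |a| on river = 2

2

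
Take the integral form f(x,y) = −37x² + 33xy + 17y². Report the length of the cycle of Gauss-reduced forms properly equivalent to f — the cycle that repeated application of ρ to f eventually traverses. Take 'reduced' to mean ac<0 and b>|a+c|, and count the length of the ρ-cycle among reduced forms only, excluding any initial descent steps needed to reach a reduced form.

D = 3605, ⌊√D⌋ = 60
river: ρ → (17,35,-35)
river: ρ → (-35,35,17)
river: ρ → (17,33,-37)
river: ρ → (-37,41,13)
river: ρ → (13,37,-43)
river: ρ → (-43,49,7)
river: ρ → (7,49,-43)
river: ρ → (-43,37,13)
river: ρ → (13,41,-37)
river: ρ → (-37,33,17)
ρ-cycle length = 10 (tail of 0 descent steps not counted)

10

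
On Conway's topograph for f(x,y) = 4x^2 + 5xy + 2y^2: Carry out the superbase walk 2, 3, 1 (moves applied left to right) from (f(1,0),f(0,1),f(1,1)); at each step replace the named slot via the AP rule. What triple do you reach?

start (4,2,11) = (f(1,0),f(0,1),f(1,1))
replace slot 2: 2·(4+11) − 2 = 28 → (4,28,11)
replace slot 3: 2·(4+28) − 11 = 53 → (4,28,53)
replace slot 1: 2·(28+53) − 4 = 158 → (158,28,53)

158,28,53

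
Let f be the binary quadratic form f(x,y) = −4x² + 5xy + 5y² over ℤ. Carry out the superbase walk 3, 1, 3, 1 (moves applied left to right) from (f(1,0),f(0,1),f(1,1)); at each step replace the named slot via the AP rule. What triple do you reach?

start (-4,5,6) = (f(1,0),f(0,1),f(1,1))
replace slot 3: 2·((-4)+5) − 6 = -4 → (-4,5,-4)
replace slot 1: 2·(5+(-4)) − (-4) = 6 → (6,5,-4)
replace slot 3: 2·(6+5) − (-4) = 26 → (6,5,26)
replace slot 1: 2·(5+26) − 6 = 56 → (56,5,26)

56,5,26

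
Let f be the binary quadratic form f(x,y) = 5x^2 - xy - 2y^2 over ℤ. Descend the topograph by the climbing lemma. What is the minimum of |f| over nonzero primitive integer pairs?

descent: ρ → (-2,5,2)  [lands on river]
river: ρ → (2,3,-4)
river: ρ → (-4,5,1)
river: ρ → (1,5,-4)
river: ρ → (-4,3,2)
river: ρ → (2,5,-2)
river: ρ → (-2,3,4)
river: ρ → (4,5,-1)
river: ρ → (-1,5,4)
river: ρ → (4,3,-2)
closes: descent 1, river 10
min |a| on river = 1

1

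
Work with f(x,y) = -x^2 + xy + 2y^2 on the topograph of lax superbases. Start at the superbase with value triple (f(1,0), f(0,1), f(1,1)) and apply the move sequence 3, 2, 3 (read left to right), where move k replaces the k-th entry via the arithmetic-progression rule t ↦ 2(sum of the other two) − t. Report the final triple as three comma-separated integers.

start (-1,2,2) = (f(1,0),f(0,1),f(1,1))
replace slot 3: 2·((-1)+2) − 2 = 0 → (-1,2,0)
replace slot 2: 2·((-1)+0) − 2 = -4 → (-1,-4,0)
replace slot 3: 2·((-1)+(-4)) − 0 = -10 → (-1,-4,-10)

-1,-4,-10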